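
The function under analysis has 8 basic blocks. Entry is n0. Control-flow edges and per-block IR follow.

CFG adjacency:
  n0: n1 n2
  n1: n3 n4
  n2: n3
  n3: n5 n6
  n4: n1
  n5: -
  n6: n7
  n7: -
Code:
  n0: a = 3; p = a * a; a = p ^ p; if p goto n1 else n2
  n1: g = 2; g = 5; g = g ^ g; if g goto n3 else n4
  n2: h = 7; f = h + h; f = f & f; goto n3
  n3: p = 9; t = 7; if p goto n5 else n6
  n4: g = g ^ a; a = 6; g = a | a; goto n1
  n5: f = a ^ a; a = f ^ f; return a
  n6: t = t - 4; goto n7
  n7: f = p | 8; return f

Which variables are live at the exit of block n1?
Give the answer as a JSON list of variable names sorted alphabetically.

def/use:
  n0: {a,p} / ∅
  n1: {g} / ∅
  n2: {f,h} / ∅
  n3: {p,t} / ∅
  n4: {a,g} / {a,g}
  n5: {a,f} / {a}
  n6: {t} / {t}
  n7: {f} / {p}

Backward fixpoint:
  n0: in=∅ out={a}
  n1: in={a} out={a,g}
  n2: in={a} out={a}
  n3: in={a} out={a,p,t}
  n4: in={a,g} out={a}
  n5: in={a} out=∅
  n6: in={p,t} out={p}
  n7: in={p} out=∅

live-out(n1) = ["a", "g"]

Answer: ["a", "g"]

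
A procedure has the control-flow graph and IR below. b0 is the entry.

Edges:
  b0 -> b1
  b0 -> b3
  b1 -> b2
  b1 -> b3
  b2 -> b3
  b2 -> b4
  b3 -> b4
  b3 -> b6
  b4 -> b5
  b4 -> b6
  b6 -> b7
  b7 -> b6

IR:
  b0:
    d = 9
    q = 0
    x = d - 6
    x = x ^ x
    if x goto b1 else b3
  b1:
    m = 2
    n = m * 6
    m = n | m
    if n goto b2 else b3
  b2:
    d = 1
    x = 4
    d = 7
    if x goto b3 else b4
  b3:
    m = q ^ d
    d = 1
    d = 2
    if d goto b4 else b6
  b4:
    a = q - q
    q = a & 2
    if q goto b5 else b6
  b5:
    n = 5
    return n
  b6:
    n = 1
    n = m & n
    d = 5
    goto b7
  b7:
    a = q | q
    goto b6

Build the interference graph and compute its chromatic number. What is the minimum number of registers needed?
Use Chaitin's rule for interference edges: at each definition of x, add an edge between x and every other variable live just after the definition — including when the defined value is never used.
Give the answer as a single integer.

def/use:
  b0: {d,q,x} / ∅
  b1: {m,n} / ∅
  b2: {d,x} / ∅
  b3: {d,m} / {d,q}
  b4: {a,q} / {q}
  b5: {n} / ∅
  b6: {d,n} / {m}
  b7: {a} / {q}

Backward fixpoint:
  b0 li=∅ lo={d,q}
  b1 li={d,q} lo={d,m,q}
  b2 li={m,q} lo={d,m,q}
  b3 li={d,q} lo={m,q}
  b4 li={m,q} lo={m,q}
  b5 li=∅ lo=∅
  b6 li={m,q} lo={m,q}
  b7 li={m,q} lo={m,q}

Interfere edges:
  a: {m,q}
  d: {m,n,q,x}
  m: {a,d,n,q,x}
  n: {d,m,q}
  q: {a,d,m,n,x}
  x: {d,m,q}

Chromatic number:
  clique {d,m,n,q} ⇒ need ≥ 4
  4-colouring: r0={m}  r1={q}  r2={a,d}  r3={n,x}
  χ = 4

Answer: 4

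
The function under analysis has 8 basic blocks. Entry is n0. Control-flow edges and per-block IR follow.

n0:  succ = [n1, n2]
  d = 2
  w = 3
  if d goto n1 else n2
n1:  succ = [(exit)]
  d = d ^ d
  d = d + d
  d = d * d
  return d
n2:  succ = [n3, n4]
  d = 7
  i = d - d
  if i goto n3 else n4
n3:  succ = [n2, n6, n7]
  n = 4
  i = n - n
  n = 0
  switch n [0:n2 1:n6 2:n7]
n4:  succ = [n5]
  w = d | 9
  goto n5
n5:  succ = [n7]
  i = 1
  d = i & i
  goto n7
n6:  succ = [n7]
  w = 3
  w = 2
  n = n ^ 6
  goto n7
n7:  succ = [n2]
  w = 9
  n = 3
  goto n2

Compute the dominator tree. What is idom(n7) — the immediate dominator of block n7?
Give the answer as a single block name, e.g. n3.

Answer: n2

Derivation:
idom tree: n1←n0 n2←n0 n3←n2 n4←n2 n5←n4 n6←n3 n7←n2
Dom∩ at merges:
  n2: preds {n0,n3,n7}: {n0} ∩ {n0,n2,n3} ∩ {n0,n2,n7} = {n0}; idom=n0
  n7: preds {n3,n5,n6}: {n0,n2,n3} ∩ {n0,n2,n4,n5} ∩ {n0,n2,n3,n6} = {n0,n2}; idom=n2

idom(n7) = n2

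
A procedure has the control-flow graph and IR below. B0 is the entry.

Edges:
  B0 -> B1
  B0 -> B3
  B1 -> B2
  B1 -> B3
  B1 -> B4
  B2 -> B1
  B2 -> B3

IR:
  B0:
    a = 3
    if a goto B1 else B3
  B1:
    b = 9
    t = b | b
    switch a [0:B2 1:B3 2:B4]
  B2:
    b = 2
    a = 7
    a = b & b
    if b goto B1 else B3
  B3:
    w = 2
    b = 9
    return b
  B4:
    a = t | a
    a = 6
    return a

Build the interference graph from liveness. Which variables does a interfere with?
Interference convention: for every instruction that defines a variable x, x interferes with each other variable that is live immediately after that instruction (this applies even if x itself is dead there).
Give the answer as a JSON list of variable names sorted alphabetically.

Block summaries:
  B0 def {a} use ∅
  B1 def {b,t} use {a}
  B2 def {a,b} use ∅
  B3 def {b,w} use ∅
  B4 def {a} use {a,t}

Liveness:
  B0: in=∅ out={a}
  B1: in={a} out={a,t}
  B2: in=∅ out={a}
  B3: in=∅ out=∅
  B4: in={a,t} out=∅

Interference:
  a: {b,t}
  b: {a}
  t: {a}
  w: ∅

N(a) = ["b", "t"]

Answer: ["b", "t"]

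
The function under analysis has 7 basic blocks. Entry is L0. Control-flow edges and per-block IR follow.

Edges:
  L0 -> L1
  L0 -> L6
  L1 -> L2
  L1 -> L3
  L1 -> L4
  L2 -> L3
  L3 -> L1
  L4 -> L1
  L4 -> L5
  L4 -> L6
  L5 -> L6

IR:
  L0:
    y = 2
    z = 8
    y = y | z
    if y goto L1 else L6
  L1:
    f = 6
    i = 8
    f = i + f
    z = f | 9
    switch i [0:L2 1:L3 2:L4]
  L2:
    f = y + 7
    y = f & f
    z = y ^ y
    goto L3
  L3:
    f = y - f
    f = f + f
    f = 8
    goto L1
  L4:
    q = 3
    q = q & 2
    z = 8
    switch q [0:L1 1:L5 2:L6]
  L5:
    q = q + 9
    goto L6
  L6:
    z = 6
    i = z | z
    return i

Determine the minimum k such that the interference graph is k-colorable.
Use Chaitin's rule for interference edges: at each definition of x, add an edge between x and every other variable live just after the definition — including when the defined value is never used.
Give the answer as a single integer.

Block summaries:
  L0: def={y,z} ue=∅
  L1: def={f,i,z} ue=∅
  L2: def={f,y,z} ue={y}
  L3: def={f} ue={f,y}
  L4: def={q,z} ue=∅
  L5: def={q} ue={q}
  L6: def={i,z} ue=∅

Liveness:
  L0 li=∅ lo={y}
  L1 li={y} lo={f,y}
  L2 li={y} lo={f,y}
  L3 li={f,y} lo={y}
  L4 li={y} lo={q,y}
  L5 li={q} lo=∅
  L6 li=∅ lo=∅

Interference:
  f: {i,y,z}
  i: {f,y,z}
  q: {y,z}
  y: {f,i,q,z}
  z: {f,i,q,y}

Colouring:
  clique {f,i,y,z} ⇒ need ≥ 4
  assign f→r2 i→r3 q→r2 y→r0 z→r1 — no edge inside a register ⇒ χ ≤ 4
  χ = 4

Answer: 4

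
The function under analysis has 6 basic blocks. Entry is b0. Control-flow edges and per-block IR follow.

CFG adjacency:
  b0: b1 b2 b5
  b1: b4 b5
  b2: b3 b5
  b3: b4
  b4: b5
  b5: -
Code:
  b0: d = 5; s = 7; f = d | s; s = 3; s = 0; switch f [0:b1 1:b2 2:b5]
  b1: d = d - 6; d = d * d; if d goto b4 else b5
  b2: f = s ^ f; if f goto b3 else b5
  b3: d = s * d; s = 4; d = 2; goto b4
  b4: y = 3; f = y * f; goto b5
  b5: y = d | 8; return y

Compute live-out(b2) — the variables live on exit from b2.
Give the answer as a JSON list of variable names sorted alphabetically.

Answer: ["d", "f", "s"]

Analysis:
Block summaries:
  b0: def={d,f,s} ue=∅
  b1: def={d} ue={d}
  b2: def={f} ue={f,s}
  b3: def={d,s} ue={d,s}
  b4: def={f,y} ue={f}
  b5: def={y} ue={d}

Liveness:
  live b0: ∅→{d,f,s}
  live b1: {d,f}→{d,f}
  live b2: {d,f,s}→{d,f,s}
  live b3: {d,f,s}→{d,f}
  live b4: {d,f}→{d}
  live b5: {d}→∅

live-out(b2) = ["d", "f", "s"]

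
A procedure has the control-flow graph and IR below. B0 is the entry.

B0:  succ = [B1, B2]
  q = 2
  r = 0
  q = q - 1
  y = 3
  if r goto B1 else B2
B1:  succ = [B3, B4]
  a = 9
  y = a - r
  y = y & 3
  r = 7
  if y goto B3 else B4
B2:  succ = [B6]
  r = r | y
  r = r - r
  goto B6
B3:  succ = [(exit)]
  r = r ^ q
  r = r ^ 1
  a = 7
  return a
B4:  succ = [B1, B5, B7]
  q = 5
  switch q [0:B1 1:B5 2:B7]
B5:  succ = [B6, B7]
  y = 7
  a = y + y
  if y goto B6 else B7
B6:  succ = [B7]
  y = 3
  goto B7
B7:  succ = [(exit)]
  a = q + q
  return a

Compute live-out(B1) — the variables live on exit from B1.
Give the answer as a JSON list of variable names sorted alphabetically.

Answer: ["q", "r"]

Derivation:
def/use:
  B0: def={q,r,y} ue=∅
  B1: def={a,r,y} ue={r}
  B2: def={r} ue={r,y}
  B3: def={a,r} ue={q,r}
  B4: def={q} ue=∅
  B5: def={a,y} ue=∅
  B6: def={y} ue=∅
  B7: def={a} ue={q}

Live sets:
  live B0: ∅→{q,r,y}
  live B1: {q,r}→{q,r}
  live B2: {q,r,y}→{q}
  live B3: {q,r}→∅
  live B4: {r}→{q,r}
  live B5: {q}→{q}
  live B6: {q}→{q}
  live B7: {q}→∅

live-out(B1) = ["q", "r"]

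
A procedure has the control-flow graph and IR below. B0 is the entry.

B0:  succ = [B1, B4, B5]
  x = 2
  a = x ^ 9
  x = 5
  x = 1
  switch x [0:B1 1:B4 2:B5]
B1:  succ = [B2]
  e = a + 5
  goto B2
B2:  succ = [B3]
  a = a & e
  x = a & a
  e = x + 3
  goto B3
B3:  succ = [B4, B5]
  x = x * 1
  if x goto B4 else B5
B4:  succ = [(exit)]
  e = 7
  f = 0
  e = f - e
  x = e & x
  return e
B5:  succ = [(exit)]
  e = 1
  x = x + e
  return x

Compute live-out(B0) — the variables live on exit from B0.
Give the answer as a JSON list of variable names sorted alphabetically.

Answer: ["a", "x"]

Derivation:
def/use:
  B0: def={a,x} ue=∅
  B1: def={e} ue={a}
  B2: def={a,e,x} ue={a,e}
  B3: def={x} ue={x}
  B4: def={e,f,x} ue={x}
  B5: def={e,x} ue={x}

Backward fixpoint:
  B0: in=∅ out={a,x}
  B1: in={a} out={a,e}
  B2: in={a,e} out={x}
  B3: in={x} out={x}
  B4: in={x} out=∅
  B5: in={x} out=∅

live-out(B0) = ["a", "x"]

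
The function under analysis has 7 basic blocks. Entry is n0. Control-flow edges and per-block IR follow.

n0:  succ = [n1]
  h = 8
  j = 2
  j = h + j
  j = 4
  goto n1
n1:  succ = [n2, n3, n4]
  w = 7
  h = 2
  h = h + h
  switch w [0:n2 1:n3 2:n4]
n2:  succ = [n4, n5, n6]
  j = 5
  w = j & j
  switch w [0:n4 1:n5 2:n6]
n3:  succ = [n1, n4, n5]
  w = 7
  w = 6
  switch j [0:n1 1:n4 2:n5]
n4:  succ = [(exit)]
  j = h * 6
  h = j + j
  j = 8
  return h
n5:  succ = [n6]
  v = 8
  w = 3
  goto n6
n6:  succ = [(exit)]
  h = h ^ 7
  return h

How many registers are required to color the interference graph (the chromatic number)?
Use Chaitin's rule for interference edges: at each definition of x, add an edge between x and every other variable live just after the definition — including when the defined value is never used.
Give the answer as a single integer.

def/use:
  n0: {h,j} / ∅
  n1: {h,w} / ∅
  n2: {j,w} / ∅
  n3: {w} / {j}
  n4: {h,j} / {h}
  n5: {v,w} / ∅
  n6: {h} / {h}

Live sets:
  n0 li=∅ lo={j}
  n1 li={j} lo={h,j}
  n2 li={h} lo={h}
  n3 li={h,j} lo={h,j}
  n4 li={h} lo=∅
  n5 li={h} lo={h}
  n6 li={h} lo=∅

Interfere edges:
  h↔{j,v,w}
  j↔{h,w}
  v↔{h}
  w↔{h,j}

Chromatic number:
  {h,j,w} pairwise interfere (3-clique) ⇒ χ ≥ 3
  3-colouring: r0={h}  r1={j,v}  r2={w}
  χ = 3

Answer: 3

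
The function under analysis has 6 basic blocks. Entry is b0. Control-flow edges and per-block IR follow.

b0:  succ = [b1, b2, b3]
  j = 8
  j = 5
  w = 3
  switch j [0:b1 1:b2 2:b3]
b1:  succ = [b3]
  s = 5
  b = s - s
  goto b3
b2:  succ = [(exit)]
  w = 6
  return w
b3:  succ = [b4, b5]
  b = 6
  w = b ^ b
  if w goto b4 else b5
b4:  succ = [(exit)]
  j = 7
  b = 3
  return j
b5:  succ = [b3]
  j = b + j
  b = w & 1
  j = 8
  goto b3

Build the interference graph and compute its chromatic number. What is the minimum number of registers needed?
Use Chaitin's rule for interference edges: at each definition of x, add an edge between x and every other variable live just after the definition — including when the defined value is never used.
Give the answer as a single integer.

Per-block:
  b0: {j,w} / ∅
  b1: {b,s} / ∅
  b2: {w} / ∅
  b3: {b,w} / ∅
  b4: {b,j} / ∅
  b5: {b,j} / {b,j,w}

Live sets:
  b0 li=∅ lo={j}
  b1 li={j} lo={j}
  b2 li=∅ lo=∅
  b3 li={j} lo={b,j,w}
  b4 li=∅ lo=∅
  b5 li={b,j,w} lo={j}

Interfere edges:
  b: {j,w}
  j: {b,s,w}
  s: {j}
  w: {b,j}

Chromatic number:
  clique {b,j,w} ⇒ need ≥ 3
  assign b→R1 j→R0 s→R1 w→R2 — no edge inside a register ⇒ χ ≤ 3
  χ = 3

Answer: 3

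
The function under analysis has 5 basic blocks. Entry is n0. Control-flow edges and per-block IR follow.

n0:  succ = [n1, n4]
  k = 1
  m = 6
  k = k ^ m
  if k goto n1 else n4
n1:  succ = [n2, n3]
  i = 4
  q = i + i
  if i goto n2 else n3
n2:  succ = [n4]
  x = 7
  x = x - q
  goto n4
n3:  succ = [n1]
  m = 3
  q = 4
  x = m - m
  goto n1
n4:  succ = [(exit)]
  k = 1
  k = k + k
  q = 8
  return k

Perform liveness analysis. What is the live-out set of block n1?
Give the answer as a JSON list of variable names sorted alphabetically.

Per-block:
  n0: def={k,m} ue=∅
  n1: def={i,q} ue=∅
  n2: def={x} ue={q}
  n3: def={m,q,x} ue=∅
  n4: def={k,q} ue=∅

Backward fixpoint:
  n0: in=∅ out=∅
  n1: in=∅ out={q}
  n2: in={q} out=∅
  n3: in=∅ out=∅
  n4: in=∅ out=∅

live-out(n1) = ["q"]

Answer: ["q"]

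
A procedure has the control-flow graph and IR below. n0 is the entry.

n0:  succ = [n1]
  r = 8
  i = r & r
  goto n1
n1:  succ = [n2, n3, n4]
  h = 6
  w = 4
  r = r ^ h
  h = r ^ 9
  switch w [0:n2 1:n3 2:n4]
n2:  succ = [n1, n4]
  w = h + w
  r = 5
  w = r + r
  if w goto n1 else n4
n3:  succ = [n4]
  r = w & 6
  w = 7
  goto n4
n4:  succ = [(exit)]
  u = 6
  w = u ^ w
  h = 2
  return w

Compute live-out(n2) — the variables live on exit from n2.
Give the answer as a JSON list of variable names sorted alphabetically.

Block summaries:
  n0 def {i,r} use ∅
  n1 def {h,r,w} use {r}
  n2 def {r,w} use {h,w}
  n3 def {r,w} use {w}
  n4 def {h,u,w} use {w}

Live sets:
  n0 li=∅ lo={r}
  n1 li={r} lo={h,w}
  n2 li={h,w} lo={r,w}
  n3 li={w} lo={w}
  n4 li={w} lo=∅

live-out(n2) = ["r", "w"]

Answer: ["r", "w"]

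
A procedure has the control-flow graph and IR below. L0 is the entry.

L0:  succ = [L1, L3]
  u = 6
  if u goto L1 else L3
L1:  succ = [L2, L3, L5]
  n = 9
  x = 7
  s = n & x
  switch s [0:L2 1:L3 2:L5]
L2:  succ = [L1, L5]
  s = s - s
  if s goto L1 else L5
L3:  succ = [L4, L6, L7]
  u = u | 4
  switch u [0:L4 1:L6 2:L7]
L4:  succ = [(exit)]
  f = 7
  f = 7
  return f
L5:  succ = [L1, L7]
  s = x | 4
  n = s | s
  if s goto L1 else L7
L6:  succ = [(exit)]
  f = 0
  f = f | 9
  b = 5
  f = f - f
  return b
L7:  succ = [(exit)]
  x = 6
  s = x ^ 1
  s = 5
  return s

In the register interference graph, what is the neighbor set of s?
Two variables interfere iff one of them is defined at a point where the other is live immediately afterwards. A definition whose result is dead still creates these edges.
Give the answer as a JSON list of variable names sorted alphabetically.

Answer: ["n", "u", "x"]

Analysis:
Per-block:
  L0: def={u} ue=∅
  L1: def={n,s,x} ue=∅
  L2: def={s} ue={s}
  L3: def={u} ue={u}
  L4: def={f} ue=∅
  L5: def={n,s} ue={x}
  L6: def={b,f} ue=∅
  L7: def={s,x} ue=∅

Liveness:
  L0 li=∅ lo={u}
  L1 li={u} lo={s,u,x}
  L2 li={s,u,x} lo={u,x}
  L3 li={u} lo=∅
  L4 li=∅ lo=∅
  L5 li={u,x} lo={u}
  L6 li=∅ lo=∅
  L7 li=∅ lo=∅

Interfere edges:
  b — {f}
  f — {b}
  n — {s,u,x}
  s — {n,u,x}
  u — {n,s,x}
  x — {n,s,u}

N(s) = ["n", "u", "x"]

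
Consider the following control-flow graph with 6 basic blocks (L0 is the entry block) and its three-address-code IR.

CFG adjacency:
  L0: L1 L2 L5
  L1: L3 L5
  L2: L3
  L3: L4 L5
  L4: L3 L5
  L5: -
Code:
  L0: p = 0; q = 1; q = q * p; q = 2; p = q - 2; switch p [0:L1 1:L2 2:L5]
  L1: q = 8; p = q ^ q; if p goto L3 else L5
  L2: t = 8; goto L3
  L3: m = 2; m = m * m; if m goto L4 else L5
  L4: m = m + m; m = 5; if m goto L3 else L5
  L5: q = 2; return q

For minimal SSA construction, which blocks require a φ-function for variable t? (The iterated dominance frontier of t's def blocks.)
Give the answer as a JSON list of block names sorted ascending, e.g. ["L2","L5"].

Answer: ["L3", "L5"]

Working:
idom tree: L1←L0 L2←L0 L3←L0 L4←L3 L5←L0
Join-block Dom:
  L3: preds {L1,L2,L4}: {L0,L1} ∩ {L0,L2} ∩ {L0,L3,L4} = {L0}; idom=L0
  L5: preds {L0,L1,L3,L4}: {L0} ∩ {L0,L1} ∩ {L0,L3} ∩ {L0,L3,L4} = {L0}; idom=L0

Frontier:
  L3←L1: walk L1 to L0
  L3←L2: walk L2 to L0
  L3←L4: walk L4→L3 to L0
  L5←L0: walk · to L0
  L5←L1: walk L1 to L0
  L5←L3: walk L3 to L0
  L5←L4: walk L4→L3 to L0
  L0 → ∅
  L1 → {L3,L5}
  L2 → {L3}
  L3 → {L3,L5}
  L4 → {L3,L5}
  L5 → ∅

φ for t: defs {L2}
  DF⁺ = {L3,L5}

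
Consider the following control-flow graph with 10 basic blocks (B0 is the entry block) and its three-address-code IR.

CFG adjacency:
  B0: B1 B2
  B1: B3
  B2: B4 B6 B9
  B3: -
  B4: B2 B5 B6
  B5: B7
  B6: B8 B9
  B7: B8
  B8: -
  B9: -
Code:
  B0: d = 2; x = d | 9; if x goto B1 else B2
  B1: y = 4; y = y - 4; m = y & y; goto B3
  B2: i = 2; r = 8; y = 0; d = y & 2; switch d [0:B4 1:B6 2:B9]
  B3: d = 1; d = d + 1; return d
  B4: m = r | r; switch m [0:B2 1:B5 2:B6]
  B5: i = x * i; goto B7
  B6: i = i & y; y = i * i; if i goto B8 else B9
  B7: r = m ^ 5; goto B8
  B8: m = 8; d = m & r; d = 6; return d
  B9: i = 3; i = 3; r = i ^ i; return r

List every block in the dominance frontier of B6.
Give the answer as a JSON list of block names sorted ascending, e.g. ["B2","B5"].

Answer: ["B8", "B9"]

Working:
idom tree: B1←B0 B2←B0 B3←B1 B4←B2 B5←B4 B6←B2 B7←B5 B8←B2 B9←B2
Dom∩ at merges:
  B2: preds {B0,B4}: {B0} ∩ {B0,B2,B4} = {B0}; idom=B0
  B6: preds {B2,B4}: {B0,B2} ∩ {B0,B2,B4} = {B0,B2}; idom=B2
  B8: preds {B6,B7}: {B0,B2,B6} ∩ {B0,B2,B4,B5,B7} = {B0,B2}; idom=B2
  B9: preds {B2,B6}: {B0,B2} ∩ {B0,B2,B6} = {B0,B2}; idom=B2

DF derivation:
  B2←B0: walk · to B0
  B2←B4: walk B4→B2 to B0
  B6←B2: walk · to B2
  B6←B4: walk B4 to B2
  B8←B6: walk B6 to B2
  B8←B7: walk B7→B5→B4 to B2
  B9←B2: walk · to B2
  B9←B6: walk B6 to B2
  B0: DF=∅
  B1: DF=∅
  B2: DF={B2}
  B3: DF=∅
  B4: DF={B2,B6,B8}
  B5: DF={B8}
  B6: DF={B8,B9}
  B7: DF={B8}
  B8: DF=∅
  B9: DF=∅

DF(B6) = ["B8", "B9"]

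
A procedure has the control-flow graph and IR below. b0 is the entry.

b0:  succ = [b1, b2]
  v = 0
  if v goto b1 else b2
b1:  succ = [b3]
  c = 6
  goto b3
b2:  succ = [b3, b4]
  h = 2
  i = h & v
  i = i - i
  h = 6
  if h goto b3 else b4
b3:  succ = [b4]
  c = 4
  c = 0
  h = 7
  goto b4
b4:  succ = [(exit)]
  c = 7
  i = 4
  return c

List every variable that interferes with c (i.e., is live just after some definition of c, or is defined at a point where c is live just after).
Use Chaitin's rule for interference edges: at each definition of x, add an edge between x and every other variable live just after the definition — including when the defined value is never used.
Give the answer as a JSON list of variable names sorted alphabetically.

Per-block:
  b0: {v} / ∅
  b1: {c} / ∅
  b2: {h,i} / {v}
  b3: {c,h} / ∅
  b4: {c,i} / ∅

Live sets:
  live b0: ∅→{v}
  live b1: ∅→∅
  live b2: {v}→∅
  live b3: ∅→∅
  live b4: ∅→∅

Interference:
  c — {i}
  h — {v}
  i — {c}
  v — {h}

N(c) = ["i"]

Answer: ["i"]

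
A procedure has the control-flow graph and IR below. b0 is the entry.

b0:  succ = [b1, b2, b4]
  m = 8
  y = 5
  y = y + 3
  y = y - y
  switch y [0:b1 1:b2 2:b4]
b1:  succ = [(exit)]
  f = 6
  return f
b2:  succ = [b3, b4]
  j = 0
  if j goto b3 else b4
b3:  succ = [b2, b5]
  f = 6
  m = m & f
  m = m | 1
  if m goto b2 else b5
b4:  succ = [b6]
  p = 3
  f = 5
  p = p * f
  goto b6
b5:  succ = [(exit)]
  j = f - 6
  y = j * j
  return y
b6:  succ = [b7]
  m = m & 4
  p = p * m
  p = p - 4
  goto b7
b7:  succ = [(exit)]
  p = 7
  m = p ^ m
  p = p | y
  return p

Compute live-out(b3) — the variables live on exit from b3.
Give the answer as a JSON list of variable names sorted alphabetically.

Answer: ["f", "m", "y"]

Working:
Per-block:
  b0: def={m,y} ue=∅
  b1: def={f} ue=∅
  b2: def={j} ue=∅
  b3: def={f,m} ue={m}
  b4: def={f,p} ue=∅
  b5: def={j,y} ue={f}
  b6: def={m,p} ue={m,p}
  b7: def={m,p} ue={m,y}

Liveness:
  b0 li=∅ lo={m,y}
  b1 li=∅ lo=∅
  b2 li={m,y} lo={m,y}
  b3 li={m,y} lo={f,m,y}
  b4 li={m,y} lo={m,p,y}
  b5 li={f} lo=∅
  b6 li={m,p,y} lo={m,y}
  b7 li={m,y} lo=∅

live-out(b3) = ["f", "m", "y"]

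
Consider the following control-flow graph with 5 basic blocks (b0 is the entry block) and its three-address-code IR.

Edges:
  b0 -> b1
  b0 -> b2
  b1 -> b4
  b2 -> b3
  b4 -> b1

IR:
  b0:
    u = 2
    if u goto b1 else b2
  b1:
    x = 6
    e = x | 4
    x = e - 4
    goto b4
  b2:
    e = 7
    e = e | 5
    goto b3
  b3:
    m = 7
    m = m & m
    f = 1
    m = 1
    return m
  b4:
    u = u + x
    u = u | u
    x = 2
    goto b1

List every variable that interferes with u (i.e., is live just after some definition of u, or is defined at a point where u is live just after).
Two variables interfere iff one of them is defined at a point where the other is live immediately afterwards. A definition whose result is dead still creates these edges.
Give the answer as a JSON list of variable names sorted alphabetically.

Answer: ["e", "x"]

Analysis:
def/use:
  b0 def {u} use ∅
  b1 def {e,x} use ∅
  b2 def {e} use ∅
  b3 def {f,m} use ∅
  b4 def {u,x} use {u,x}

Backward fixpoint:
  b0: in=∅ out={u}
  b1: in={u} out={u,x}
  b2: in=∅ out=∅
  b3: in=∅ out=∅
  b4: in={u,x} out={u}

Conflict graph:
  e: {u}
  f: ∅
  m: ∅
  u: {e,x}
  x: {u}

N(u) = ["e", "x"]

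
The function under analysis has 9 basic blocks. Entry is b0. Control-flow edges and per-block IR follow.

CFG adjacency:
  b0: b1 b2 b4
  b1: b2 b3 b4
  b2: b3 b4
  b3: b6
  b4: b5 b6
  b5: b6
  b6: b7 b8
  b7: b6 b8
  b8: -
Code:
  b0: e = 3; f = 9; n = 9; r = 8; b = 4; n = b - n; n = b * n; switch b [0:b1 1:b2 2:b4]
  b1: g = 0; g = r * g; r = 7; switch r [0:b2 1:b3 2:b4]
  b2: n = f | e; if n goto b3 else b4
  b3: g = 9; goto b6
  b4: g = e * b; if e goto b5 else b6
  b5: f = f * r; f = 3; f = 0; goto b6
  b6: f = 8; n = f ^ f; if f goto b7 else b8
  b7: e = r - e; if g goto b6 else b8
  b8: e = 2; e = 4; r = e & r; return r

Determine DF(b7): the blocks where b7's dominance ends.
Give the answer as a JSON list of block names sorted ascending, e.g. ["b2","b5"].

idom tree: b1←b0 b2←b0 b3←b0 b4←b0 b5←b4 b6←b0 b7←b6 b8←b6
Dom∩ at merges:
  b2: preds {b0,b1}: {b0} ∩ {b0,b1} = {b0}; idom=b0
  b3: preds {b1,b2}: {b0,b1} ∩ {b0,b2} = {b0}; idom=b0
  b4: preds {b0,b1,b2}: {b0} ∩ {b0,b1} ∩ {b0,b2} = {b0}; idom=b0
  b6: preds {b3,b4,b5,b7}: {b0,b3} ∩ {b0,b4} ∩ {b0,b4,b5} ∩ {b0,b6,b7} = {b0}; idom=b0
  b8: preds {b6,b7}: {b0,b6} ∩ {b0,b6,b7} = {b0,b6}; idom=b6

DF derivation:
  b2←b0: walk · to b0
  b2←b1: walk b1 to b0
  b3←b1: walk b1 to b0
  b3←b2: walk b2 to b0
  b4←b0: walk · to b0
  b4←b1: walk b1 to b0
  b4←b2: walk b2 to b0
  b6←b3: walk b3 to b0
  b6←b4: walk b4 to b0
  b6←b5: walk b5→b4 to b0
  b6←b7: walk b7→b6 to b0
  b8←b6: walk · to b6
  b8←b7: walk b7 to b6
  DF(b0)=∅
  DF(b1)={b2,b3,b4}
  DF(b2)={b3,b4}
  DF(b3)={b6}
  DF(b4)={b6}
  DF(b5)={b6}
  DF(b6)={b6}
  DF(b7)={b6,b8}
  DF(b8)=∅

DF(b7) = ["b6", "b8"]

Answer: ["b6", "b8"]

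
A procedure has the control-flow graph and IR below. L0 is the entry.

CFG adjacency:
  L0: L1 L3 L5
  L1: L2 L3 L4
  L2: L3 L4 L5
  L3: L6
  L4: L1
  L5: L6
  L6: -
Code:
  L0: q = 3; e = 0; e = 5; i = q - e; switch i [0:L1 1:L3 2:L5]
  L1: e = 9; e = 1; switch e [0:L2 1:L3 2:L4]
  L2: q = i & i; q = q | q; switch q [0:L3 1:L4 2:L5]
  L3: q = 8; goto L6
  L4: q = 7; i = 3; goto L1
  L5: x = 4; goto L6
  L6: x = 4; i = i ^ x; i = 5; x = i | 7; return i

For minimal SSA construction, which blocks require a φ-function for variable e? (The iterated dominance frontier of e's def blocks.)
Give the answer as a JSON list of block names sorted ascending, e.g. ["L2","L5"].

Answer: ["L1", "L3", "L5", "L6"]

Working:
idom tree: L1←L0 L2←L1 L3←L0 L4←L1 L5←L0 L6←L0
Dom at joins:
  L1: preds {L0,L4}: {L0} ∩ {L0,L1,L4} = {L0}; idom=L0
  L3: preds {L0,L1,L2}: {L0} ∩ {L0,L1} ∩ {L0,L1,L2} = {L0}; idom=L0
  L4: preds {L1,L2}: {L0,L1} ∩ {L0,L1,L2} = {L0,L1}; idom=L1
  L5: preds {L0,L2}: {L0} ∩ {L0,L1,L2} = {L0}; idom=L0
  L6: preds {L3,L5}: {L0,L3} ∩ {L0,L5} = {L0}; idom=L0

DF walk-up:
  L1←L0: walk · to L0
  L1←L4: walk L4→L1 to L0
  L3←L0: walk · to L0
  L3←L1: walk L1 to L0
  L3←L2: walk L2→L1 to L0
  L4←L1: walk · to L1
  L4←L2: walk L2 to L1
  L5←L0: walk · to L0
  L5←L2: walk L2→L1 to L0
  L6←L3: walk L3 to L0
  L6←L5: walk L5 to L0
  DF(L0)=∅
  DF(L1)={L1,L3,L5}
  DF(L2)={L3,L4,L5}
  DF(L3)={L6}
  DF(L4)={L1}
  DF(L5)={L6}
  DF(L6)=∅

φ for e: defs {L0,L1}
  DF⁺ = {L1,L3,L5,L6}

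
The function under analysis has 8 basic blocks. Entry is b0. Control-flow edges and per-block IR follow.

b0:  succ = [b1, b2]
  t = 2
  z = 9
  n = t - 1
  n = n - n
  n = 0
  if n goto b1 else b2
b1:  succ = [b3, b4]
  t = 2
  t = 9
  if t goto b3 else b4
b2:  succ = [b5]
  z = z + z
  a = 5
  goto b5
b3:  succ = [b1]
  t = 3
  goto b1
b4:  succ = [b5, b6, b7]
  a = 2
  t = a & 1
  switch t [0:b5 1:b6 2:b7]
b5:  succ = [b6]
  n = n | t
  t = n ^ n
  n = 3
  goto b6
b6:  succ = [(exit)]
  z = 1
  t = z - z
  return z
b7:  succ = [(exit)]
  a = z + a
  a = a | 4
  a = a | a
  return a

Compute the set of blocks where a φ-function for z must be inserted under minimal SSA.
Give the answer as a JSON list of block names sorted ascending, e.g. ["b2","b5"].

idom tree: b1←b0 b2←b0 b3←b1 b4←b1 b5←b0 b6←b0 b7←b4
Dom∩ at merges:
  b1: preds {b0,b3}: {b0} ∩ {b0,b1,b3} = {b0}; idom=b0
  b5: preds {b2,b4}: {b0,b2} ∩ {b0,b1,b4} = {b0}; idom=b0
  b6: preds {b4,b5}: {b0,b1,b4} ∩ {b0,b5} = {b0}; idom=b0

DF walk-up:
  b1←b0: walk · to b0
  b1←b3: walk b3→b1 to b0
  b5←b2: walk b2 to b0
  b5←b4: walk b4→b1 to b0
  b6←b4: walk b4→b1 to b0
  b6←b5: walk b5 to b0
  b0: DF=∅
  b1: DF={b1,b5,b6}
  b2: DF={b5}
  b3: DF={b1}
  b4: DF={b5,b6}
  b5: DF={b6}
  b6: DF=∅
  b7: DF=∅

φ for z: defs {b0,b2,b6}
  DF⁺ = {b5,b6}

Answer: ["b5", "b6"]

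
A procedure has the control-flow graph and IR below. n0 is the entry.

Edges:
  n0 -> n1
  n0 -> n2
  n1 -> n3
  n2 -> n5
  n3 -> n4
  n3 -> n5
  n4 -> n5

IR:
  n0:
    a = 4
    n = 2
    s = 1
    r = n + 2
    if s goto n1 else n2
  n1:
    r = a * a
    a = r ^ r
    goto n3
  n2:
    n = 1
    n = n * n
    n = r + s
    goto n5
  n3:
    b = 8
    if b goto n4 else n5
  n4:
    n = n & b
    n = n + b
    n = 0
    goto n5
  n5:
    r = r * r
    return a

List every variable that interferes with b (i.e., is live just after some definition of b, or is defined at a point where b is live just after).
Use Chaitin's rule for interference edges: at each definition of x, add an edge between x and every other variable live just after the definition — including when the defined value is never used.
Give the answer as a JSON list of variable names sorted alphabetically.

Per-block:
  n0: {a,n,r,s} / ∅
  n1: {a,r} / {a}
  n2: {n} / {r,s}
  n3: {b} / ∅
  n4: {n} / {b,n}
  n5: {r} / {a,r}

Live sets:
  n0 li=∅ lo={a,n,r,s}
  n1 li={a,n} lo={a,n,r}
  n2 li={a,r,s} lo={a,r}
  n3 li={a,n,r} lo={a,b,n,r}
  n4 li={a,b,n,r} lo={a,r}
  n5 li={a,r} lo=∅

Conflict graph:
  a↔{b,n,r,s}
  b↔{a,n,r}
  n↔{a,b,r,s}
  r↔{a,b,n,s}
  s↔{a,n,r}

N(b) = ["a", "n", "r"]

Answer: ["a", "n", "r"]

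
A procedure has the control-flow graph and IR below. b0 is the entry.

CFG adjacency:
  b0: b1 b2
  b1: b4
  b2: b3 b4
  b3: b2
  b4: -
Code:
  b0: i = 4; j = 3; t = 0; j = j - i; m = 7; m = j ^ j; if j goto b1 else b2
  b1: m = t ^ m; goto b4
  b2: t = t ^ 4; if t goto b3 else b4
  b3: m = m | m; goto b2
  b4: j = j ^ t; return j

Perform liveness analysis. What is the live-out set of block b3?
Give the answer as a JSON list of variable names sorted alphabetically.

Per-block:
  b0: def={i,j,m,t} ue=∅
  b1: def={m} ue={m,t}
  b2: def={t} ue={t}
  b3: def={m} ue={m}
  b4: def={j} ue={j,t}

Backward fixpoint:
  live b0: ∅→{j,m,t}
  live b1: {j,m,t}→{j,t}
  live b2: {j,m,t}→{j,m,t}
  live b3: {j,m,t}→{j,m,t}
  live b4: {j,t}→∅

live-out(b3) = ["j", "m", "t"]

Answer: ["j", "m", "t"]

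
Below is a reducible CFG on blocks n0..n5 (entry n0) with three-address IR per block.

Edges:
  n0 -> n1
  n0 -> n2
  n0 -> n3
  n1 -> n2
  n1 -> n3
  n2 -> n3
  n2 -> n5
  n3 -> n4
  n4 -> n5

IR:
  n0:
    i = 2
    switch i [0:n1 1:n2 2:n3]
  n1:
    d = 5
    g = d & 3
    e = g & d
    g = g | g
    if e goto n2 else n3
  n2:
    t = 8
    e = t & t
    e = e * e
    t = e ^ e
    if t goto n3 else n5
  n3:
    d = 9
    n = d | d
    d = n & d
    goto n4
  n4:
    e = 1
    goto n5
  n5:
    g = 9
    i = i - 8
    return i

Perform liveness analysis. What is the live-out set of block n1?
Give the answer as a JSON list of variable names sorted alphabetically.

Answer: ["i"]

Derivation:
def/use:
  n0: {i} / ∅
  n1: {d,e,g} / ∅
  n2: {e,t} / ∅
  n3: {d,n} / ∅
  n4: {e} / ∅
  n5: {g,i} / {i}

Liveness:
  n0 li=∅ lo={i}
  n1 li={i} lo={i}
  n2 li={i} lo={i}
  n3 li={i} lo={i}
  n4 li={i} lo={i}
  n5 li={i} lo=∅

live-out(n1) = ["i"]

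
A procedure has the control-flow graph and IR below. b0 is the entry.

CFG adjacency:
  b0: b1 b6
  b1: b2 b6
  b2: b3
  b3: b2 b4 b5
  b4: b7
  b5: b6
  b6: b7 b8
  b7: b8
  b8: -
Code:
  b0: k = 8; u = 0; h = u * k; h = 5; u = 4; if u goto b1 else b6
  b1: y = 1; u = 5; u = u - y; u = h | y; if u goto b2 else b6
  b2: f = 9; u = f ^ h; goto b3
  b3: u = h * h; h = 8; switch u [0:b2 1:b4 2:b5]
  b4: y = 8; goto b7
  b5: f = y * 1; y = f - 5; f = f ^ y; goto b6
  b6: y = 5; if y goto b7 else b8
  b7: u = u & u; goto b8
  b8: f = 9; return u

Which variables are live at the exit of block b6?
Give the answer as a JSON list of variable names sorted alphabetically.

def/use:
  b0: def={h,k,u} ue=∅
  b1: def={u,y} ue={h}
  b2: def={f,u} ue={h}
  b3: def={h,u} ue={h}
  b4: def={y} ue=∅
  b5: def={f,y} ue={y}
  b6: def={y} ue=∅
  b7: def={u} ue={u}
  b8: def={f} ue={u}

Backward fixpoint:
  live b0: ∅→{h,u}
  live b1: {h}→{h,u,y}
  live b2: {h,y}→{h,y}
  live b3: {h,y}→{h,u,y}
  live b4: {u}→{u}
  live b5: {u,y}→{u}
  live b6: {u}→{u}
  live b7: {u}→{u}
  live b8: {u}→∅

live-out(b6) = ["u"]

Answer: ["u"]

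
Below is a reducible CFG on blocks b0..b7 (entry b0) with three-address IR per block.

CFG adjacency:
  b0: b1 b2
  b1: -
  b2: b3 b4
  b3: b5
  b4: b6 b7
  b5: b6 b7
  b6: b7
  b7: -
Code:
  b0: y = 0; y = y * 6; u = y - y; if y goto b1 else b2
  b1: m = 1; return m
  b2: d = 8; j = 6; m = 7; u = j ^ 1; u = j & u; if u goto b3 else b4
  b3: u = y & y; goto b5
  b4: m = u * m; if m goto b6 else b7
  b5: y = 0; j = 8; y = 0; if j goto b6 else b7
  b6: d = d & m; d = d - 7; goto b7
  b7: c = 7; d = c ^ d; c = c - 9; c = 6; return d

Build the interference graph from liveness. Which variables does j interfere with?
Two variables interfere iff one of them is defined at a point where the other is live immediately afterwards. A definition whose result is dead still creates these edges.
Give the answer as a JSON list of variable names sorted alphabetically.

Answer: ["d", "m", "u", "y"]

Analysis:
Block summaries:
  b0: {u,y} / ∅
  b1: {m} / ∅
  b2: {d,j,m,u} / ∅
  b3: {u} / {y}
  b4: {m} / {m,u}
  b5: {j,y} / ∅
  b6: {d} / {d,m}
  b7: {c,d} / {d}

Backward fixpoint:
  live b0: ∅→{y}
  live b1: ∅→∅
  live b2: {y}→{d,m,u,y}
  live b3: {d,m,y}→{d,m}
  live b4: {d,m,u}→{d,m}
  live b5: {d,m}→{d,m}
  live b6: {d,m}→{d}
  live b7: {d}→∅

Conflict graph:
  c↔{d}
  d↔{c,j,m,u,y}
  j↔{d,m,u,y}
  m↔{d,j,u,y}
  u↔{d,j,m,y}
  y↔{d,j,m,u}

N(j) = ["d", "m", "u", "y"]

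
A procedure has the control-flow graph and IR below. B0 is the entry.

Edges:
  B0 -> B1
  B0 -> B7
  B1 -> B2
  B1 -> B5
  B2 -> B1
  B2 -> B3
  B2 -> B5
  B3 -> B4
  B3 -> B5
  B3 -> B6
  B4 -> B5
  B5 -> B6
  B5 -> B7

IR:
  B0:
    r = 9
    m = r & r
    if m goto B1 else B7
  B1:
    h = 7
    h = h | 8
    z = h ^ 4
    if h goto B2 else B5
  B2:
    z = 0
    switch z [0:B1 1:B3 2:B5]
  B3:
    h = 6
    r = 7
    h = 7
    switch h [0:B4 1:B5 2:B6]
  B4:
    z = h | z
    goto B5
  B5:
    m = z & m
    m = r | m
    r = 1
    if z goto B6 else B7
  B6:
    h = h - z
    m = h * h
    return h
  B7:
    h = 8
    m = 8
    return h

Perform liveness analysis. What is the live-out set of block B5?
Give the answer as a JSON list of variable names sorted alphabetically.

Block summaries:
  B0 def {m,r} use ∅
  B1 def {h,z} use ∅
  B2 def {z} use ∅
  B3 def {h,r} use ∅
  B4 def {z} use {h,z}
  B5 def {m,r} use {m,r,z}
  B6 def {h,m} use {h,z}
  B7 def {h,m} use ∅

Backward fixpoint:
  live B0: ∅→{m,r}
  live B1: {m,r}→{h,m,r,z}
  live B2: {h,m,r}→{h,m,r,z}
  live B3: {m,z}→{h,m,r,z}
  live B4: {h,m,r,z}→{h,m,r,z}
  live B5: {h,m,r,z}→{h,z}
  live B6: {h,z}→∅
  live B7: ∅→∅

live-out(B5) = ["h", "z"]

Answer: ["h", "z"]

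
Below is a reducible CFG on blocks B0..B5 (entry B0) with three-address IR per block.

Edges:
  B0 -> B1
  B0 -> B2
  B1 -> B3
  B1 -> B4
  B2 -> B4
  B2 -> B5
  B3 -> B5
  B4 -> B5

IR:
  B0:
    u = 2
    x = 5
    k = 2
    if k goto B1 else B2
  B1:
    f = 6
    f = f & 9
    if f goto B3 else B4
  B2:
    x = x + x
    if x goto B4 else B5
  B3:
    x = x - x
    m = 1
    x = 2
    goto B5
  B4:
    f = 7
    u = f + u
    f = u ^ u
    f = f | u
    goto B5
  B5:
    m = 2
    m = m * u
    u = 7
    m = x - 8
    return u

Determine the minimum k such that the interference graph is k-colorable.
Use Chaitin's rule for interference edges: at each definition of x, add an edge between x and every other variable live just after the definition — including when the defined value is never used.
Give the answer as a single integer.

Answer: 3

Working:
Block summaries:
  B0 def {k,u,x} use ∅
  B1 def {f} use ∅
  B2 def {x} use {x}
  B3 def {m,x} use {x}
  B4 def {f,u} use {u}
  B5 def {m,u} use {u,x}

Live sets:
  live B0: ∅→{u,x}
  live B1: {u,x}→{u,x}
  live B2: {u,x}→{u,x}
  live B3: {u,x}→{u,x}
  live B4: {u,x}→{u,x}
  live B5: {u,x}→∅

Interfere edges:
  f↔{u,x}
  k↔{u,x}
  m↔{u,x}
  u↔{f,k,m,x}
  x↔{f,k,m,u}

Registers:
  clique {f,u,x} ⇒ need ≥ 3
  assign f→c2 k→c2 m→c2 u→c0 x→c1 — no edge inside a register ⇒ χ ≤ 3
  χ = 3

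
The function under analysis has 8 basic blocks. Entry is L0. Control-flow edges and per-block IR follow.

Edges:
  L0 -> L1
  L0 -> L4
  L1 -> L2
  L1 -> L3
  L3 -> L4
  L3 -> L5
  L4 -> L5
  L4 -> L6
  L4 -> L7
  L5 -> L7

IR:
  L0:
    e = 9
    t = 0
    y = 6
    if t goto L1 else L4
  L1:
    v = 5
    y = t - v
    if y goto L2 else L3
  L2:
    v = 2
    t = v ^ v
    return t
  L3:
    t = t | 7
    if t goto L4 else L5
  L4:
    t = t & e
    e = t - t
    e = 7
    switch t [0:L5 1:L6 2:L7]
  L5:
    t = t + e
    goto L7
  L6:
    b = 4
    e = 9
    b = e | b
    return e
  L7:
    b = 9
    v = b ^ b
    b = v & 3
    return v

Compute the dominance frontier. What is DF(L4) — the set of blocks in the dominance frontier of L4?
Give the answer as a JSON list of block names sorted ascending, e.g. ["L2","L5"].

idom tree: L1←L0 L2←L1 L3←L1 L4←L0 L5←L0 L6←L4 L7←L0
Join-block Dom:
  L4: preds {L0,L3}: {L0} ∩ {L0,L1,L3} = {L0}; idom=L0
  L5: preds {L3,L4}: {L0,L1,L3} ∩ {L0,L4} = {L0}; idom=L0
  L7: preds {L4,L5}: {L0,L4} ∩ {L0,L5} = {L0}; idom=L0

DF walk-up:
  L4←L0: walk · to L0
  L4←L3: walk L3→L1 to L0
  L5←L3: walk L3→L1 to L0
  L5←L4: walk L4 to L0
  L7←L4: walk L4 to L0
  L7←L5: walk L5 to L0
  L0: DF=∅
  L1: DF={L4,L5}
  L2: DF=∅
  L3: DF={L4,L5}
  L4: DF={L5,L7}
  L5: DF={L7}
  L6: DF=∅
  L7: DF=∅

DF(L4) = ["L5", "L7"]

Answer: ["L5", "L7"]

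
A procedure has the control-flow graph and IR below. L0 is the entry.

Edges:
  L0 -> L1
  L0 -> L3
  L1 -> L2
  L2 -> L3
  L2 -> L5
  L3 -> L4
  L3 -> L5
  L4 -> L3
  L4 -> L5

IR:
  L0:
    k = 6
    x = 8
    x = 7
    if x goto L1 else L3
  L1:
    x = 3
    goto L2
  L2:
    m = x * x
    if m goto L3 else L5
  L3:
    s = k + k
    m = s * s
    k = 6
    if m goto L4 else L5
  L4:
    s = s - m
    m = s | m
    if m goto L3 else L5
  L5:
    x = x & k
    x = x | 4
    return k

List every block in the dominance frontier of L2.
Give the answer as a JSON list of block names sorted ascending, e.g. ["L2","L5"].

idom tree: L1←L0 L2←L1 L3←L0 L4←L3 L5←L0
Join-block Dom:
  L3: preds {L0,L2,L4}: {L0} ∩ {L0,L1,L2} ∩ {L0,L3,L4} = {L0}; idom=L0
  L5: preds {L2,L3,L4}: {L0,L1,L2} ∩ {L0,L3} ∩ {L0,L3,L4} = {L0}; idom=L0

Frontier:
  join L3 pred L0: · stop@L0
  join L3 pred L2: L2→L1 stop@L0
  join L3 pred L4: L4→L3 stop@L0
  join L5 pred L2: L2→L1 stop@L0
  join L5 pred L3: L3 stop@L0
  join L5 pred L4: L4→L3 stop@L0
  L0: DF=∅
  L1: DF={L3,L5}
  L2: DF={L3,L5}
  L3: DF={L3,L5}
  L4: DF={L3,L5}
  L5: DF=∅

DF(L2) = ["L3", "L5"]

Answer: ["L3", "L5"]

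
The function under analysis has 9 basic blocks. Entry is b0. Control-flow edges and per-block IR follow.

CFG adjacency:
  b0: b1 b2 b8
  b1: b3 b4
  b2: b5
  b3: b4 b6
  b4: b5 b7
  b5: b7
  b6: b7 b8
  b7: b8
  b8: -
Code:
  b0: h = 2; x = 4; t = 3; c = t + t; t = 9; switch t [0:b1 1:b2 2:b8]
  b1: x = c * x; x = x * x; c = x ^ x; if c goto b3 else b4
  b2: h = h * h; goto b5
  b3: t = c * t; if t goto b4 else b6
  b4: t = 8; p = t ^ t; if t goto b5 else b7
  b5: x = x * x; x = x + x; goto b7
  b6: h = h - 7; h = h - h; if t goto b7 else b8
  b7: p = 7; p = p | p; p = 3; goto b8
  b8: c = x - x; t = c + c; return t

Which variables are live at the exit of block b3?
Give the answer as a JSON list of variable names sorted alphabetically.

Answer: ["h", "t", "x"]

Derivation:
Block summaries:
  b0: {c,h,t,x} / ∅
  b1: {c,x} / {c,x}
  b2: {h} / {h}
  b3: {t} / {c,t}
  b4: {p,t} / ∅
  b5: {x} / {x}
  b6: {h} / {h,t}
  b7: {p} / ∅
  b8: {c,t} / {x}

Liveness:
  b0: in=∅ out={c,h,t,x}
  b1: in={c,h,t,x} out={c,h,t,x}
  b2: in={h,x} out={x}
  b3: in={c,h,t,x} out={h,t,x}
  b4: in={x} out={x}
  b5: in={x} out={x}
  b6: in={h,t,x} out={x}
  b7: in={x} out={x}
  b8: in={x} out=∅

live-out(b3) = ["h", "t", "x"]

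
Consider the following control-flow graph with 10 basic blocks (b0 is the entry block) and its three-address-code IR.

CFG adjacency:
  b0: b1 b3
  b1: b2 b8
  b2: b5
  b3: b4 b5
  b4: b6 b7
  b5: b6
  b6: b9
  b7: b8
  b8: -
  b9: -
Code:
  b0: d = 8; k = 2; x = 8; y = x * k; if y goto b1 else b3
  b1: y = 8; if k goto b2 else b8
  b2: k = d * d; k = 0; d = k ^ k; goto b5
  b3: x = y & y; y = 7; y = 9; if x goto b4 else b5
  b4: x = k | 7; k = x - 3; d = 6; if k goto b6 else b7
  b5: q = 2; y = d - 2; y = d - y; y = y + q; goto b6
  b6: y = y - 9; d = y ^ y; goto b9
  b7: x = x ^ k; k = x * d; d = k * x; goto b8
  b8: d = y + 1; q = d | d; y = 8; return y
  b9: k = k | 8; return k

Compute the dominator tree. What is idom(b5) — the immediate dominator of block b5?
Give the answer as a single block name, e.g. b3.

idom tree: b1←b0 b2←b1 b3←b0 b4←b3 b5←b0 b6←b0 b7←b4 b8←b0 b9←b6
Join-block Dom:
  b5: preds {b2,b3}: {b0,b1,b2} ∩ {b0,b3} = {b0}; idom=b0
  b6: preds {b4,b5}: {b0,b3,b4} ∩ {b0,b5} = {b0}; idom=b0
  b8: preds {b1,b7}: {b0,b1} ∩ {b0,b3,b4,b7} = {b0}; idom=b0

idom(b5) = b0

Answer: b0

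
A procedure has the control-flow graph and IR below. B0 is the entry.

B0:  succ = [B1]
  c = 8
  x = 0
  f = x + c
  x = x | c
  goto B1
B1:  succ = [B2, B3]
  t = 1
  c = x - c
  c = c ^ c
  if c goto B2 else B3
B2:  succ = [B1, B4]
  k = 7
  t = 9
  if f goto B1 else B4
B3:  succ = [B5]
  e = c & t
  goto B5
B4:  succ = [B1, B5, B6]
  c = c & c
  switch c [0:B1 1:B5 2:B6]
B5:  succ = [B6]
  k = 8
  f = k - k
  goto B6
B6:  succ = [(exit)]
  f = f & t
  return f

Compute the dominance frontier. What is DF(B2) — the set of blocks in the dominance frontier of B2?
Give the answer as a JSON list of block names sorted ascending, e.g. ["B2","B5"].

Answer: ["B1", "B5", "B6"]

Analysis:
idom tree: B1←B0 B2←B1 B3←B1 B4←B2 B5←B1 B6←B1
Join-block Dom:
  B1: preds {B0,B2,B4}: {B0} ∩ {B0,B1,B2} ∩ {B0,B1,B2,B4} = {B0}; idom=B0
  B5: preds {B3,B4}: {B0,B1,B3} ∩ {B0,B1,B2,B4} = {B0,B1}; idom=B1
  B6: preds {B4,B5}: {B0,B1,B2,B4} ∩ {B0,B1,B5} = {B0,B1}; idom=B1

DF walk-up:
  B1←B0: walk · to B0
  B1←B2: walk B2→B1 to B0
  B1←B4: walk B4→B2→B1 to B0
  B5←B3: walk B3 to B1
  B5←B4: walk B4→B2 to B1
  B6←B4: walk B4→B2 to B1
  B6←B5: walk B5 to B1
  B0 → ∅
  B1 → {B1}
  B2 → {B1,B5,B6}
  B3 → {B5}
  B4 → {B1,B5,B6}
  B5 → {B6}
  B6 → ∅

DF(B2) = ["B1", "B5", "B6"]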